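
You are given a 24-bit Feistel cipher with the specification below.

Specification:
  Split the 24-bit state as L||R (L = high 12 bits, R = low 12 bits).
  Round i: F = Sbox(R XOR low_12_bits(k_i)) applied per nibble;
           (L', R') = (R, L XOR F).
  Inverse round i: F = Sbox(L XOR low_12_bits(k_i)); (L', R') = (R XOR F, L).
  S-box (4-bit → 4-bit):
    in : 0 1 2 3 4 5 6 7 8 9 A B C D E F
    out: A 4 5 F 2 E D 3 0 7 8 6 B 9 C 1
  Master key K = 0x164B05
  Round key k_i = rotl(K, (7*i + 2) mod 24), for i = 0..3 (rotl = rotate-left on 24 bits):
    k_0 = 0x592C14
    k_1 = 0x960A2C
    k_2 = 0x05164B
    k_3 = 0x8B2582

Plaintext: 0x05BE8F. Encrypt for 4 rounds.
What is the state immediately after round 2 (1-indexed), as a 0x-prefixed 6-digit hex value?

s_0 = plaintext = 0x05BE8F
s_1 = Round(s_0, k_0) = 0xE8F52D
s_2 = Round(s_1, k_1) = 0x52DF2B
s_3 = Round(s_2, k_2) = 0xF2B2F7
s_4 = Round(s_3, k_3) = 0x2F7C15

0x52DF2B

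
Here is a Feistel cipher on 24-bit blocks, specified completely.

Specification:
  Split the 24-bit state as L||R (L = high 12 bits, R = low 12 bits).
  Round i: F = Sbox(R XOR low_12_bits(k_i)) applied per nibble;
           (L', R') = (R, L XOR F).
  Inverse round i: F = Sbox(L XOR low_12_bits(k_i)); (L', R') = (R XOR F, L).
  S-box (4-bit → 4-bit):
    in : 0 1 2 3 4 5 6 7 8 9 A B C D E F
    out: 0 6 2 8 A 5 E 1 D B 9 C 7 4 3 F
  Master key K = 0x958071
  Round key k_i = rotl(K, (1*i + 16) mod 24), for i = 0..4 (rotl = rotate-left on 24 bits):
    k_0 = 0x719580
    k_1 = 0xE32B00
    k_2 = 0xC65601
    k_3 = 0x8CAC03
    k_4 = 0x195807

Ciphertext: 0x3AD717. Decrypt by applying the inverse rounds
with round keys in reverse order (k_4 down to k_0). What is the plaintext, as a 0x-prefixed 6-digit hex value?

s_0 = ciphertext = 0x3AD717
s_1 = InvRound(s_0, k_4) = 0xB8E3AD
s_2 = InvRound(s_1, k_3) = 0x279B8E
s_3 = InvRound(s_2, k_2) = 0x193279
s_4 = InvRound(s_3, k_1) = 0xBC1193
s_5 = InvRound(s_4, k_0) = 0x235BC1

0x235BC1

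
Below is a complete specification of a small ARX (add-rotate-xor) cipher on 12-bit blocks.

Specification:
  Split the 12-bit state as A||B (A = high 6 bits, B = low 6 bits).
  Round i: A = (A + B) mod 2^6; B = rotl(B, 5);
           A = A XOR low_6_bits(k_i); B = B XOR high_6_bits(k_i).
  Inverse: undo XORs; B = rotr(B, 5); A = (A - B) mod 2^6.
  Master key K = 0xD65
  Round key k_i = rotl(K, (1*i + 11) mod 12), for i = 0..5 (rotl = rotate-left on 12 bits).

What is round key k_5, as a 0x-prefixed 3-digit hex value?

K = 0xD65
k_0 = rotl(K, (1*0+11) mod 12) = rotl(K, 11) = 0xEB2
k_1 = rotl(K, (1*1+11) mod 12) = rotl(K, 0) = 0xD65
k_2 = rotl(K, (1*2+11) mod 12) = rotl(K, 1) = 0xACB
k_3 = rotl(K, (1*3+11) mod 12) = rotl(K, 2) = 0x597
k_4 = rotl(K, (1*4+11) mod 12) = rotl(K, 3) = 0xB2E
k_5 = rotl(K, (1*5+11) mod 12) = rotl(K, 4) = 0x65D

0x65D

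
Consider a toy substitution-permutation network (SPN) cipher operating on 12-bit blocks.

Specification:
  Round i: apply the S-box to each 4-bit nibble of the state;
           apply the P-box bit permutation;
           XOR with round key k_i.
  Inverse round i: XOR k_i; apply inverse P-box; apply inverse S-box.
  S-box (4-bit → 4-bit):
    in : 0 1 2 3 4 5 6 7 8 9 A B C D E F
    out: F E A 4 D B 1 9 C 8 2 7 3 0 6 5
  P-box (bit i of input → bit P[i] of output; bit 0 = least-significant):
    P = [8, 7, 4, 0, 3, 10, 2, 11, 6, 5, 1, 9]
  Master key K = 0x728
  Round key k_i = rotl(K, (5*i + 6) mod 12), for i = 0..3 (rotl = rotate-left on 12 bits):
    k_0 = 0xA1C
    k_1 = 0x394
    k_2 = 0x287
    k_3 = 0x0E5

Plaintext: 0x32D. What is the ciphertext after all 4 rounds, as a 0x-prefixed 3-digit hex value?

s_0 = plaintext = 0x32D
s_1 = Round(s_0, k_0) = 0x61E
s_2 = Round(s_1, k_1) = 0xF40
s_3 = Round(s_2, k_2) = 0xB58
s_4 = Round(s_3, k_3) = 0xC9E

0xC9E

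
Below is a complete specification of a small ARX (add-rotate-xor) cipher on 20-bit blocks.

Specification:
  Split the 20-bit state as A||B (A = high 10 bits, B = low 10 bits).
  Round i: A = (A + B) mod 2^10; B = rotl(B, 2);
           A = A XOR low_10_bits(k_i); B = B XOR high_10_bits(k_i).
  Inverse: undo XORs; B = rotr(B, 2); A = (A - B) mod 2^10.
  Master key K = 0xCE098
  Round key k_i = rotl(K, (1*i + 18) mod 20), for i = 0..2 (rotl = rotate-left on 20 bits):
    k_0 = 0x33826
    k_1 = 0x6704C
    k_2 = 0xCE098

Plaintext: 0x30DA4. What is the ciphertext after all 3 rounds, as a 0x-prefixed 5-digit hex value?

0x558B0

s_0 = plaintext = 0x30DA4
s_1 = Round(s_0, k_0) = 0x9065F
s_2 = Round(s_1, k_1) = 0x3B0E2
s_3 = Round(s_2, k_2) = 0x558B0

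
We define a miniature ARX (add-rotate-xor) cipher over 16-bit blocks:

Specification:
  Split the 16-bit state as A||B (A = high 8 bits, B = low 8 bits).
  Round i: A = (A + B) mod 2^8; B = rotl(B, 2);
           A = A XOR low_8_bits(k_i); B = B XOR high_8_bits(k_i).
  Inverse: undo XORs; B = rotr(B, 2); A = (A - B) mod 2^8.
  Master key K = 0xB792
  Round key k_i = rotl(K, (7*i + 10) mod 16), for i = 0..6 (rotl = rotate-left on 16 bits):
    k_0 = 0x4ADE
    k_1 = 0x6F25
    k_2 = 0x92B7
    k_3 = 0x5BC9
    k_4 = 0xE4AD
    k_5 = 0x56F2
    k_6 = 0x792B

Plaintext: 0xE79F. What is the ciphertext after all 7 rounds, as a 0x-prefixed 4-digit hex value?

s_0 = plaintext = 0xE79F
s_1 = Round(s_0, k_0) = 0x5834
s_2 = Round(s_1, k_1) = 0xA9BF
s_3 = Round(s_2, k_2) = 0xDF6C
s_4 = Round(s_3, k_3) = 0x82EA
s_5 = Round(s_4, k_4) = 0xC14F
s_6 = Round(s_5, k_5) = 0xE26B
s_7 = Round(s_6, k_6) = 0x66D4

0x66D4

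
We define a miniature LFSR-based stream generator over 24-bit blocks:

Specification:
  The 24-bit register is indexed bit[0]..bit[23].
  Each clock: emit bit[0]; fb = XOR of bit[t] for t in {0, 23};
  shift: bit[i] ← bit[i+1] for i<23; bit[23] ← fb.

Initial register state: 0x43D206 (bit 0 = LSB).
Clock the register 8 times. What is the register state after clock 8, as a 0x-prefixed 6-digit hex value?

0x0243D2

reg_0 = 0x43D206
clock 1: out=0, reg = 0x21E903
clock 2: out=1, reg = 0x90F481
clock 3: out=1, reg = 0x487A40
clock 4: out=0, reg = 0x243D20
clock 5: out=0, reg = 0x121E90
clock 6: out=0, reg = 0x090F48
clock 7: out=0, reg = 0x0487A4
clock 8: out=0, reg = 0x0243D2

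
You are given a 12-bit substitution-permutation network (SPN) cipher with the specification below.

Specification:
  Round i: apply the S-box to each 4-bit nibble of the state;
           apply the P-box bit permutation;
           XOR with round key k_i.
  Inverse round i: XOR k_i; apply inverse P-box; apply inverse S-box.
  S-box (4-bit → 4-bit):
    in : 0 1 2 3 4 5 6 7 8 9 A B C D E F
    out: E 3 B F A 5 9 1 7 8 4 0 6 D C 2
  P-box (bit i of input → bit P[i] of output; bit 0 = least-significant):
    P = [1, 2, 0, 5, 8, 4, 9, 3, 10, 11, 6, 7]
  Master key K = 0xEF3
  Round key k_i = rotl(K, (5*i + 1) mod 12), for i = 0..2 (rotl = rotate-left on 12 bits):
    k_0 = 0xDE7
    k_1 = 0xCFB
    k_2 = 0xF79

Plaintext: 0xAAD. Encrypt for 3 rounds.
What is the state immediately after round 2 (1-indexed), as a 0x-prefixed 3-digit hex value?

s_0 = plaintext = 0xAAD
s_1 = Round(s_0, k_0) = 0xF84
s_2 = Round(s_1, k_1) = 0x7CF
s_3 = Round(s_2, k_2) = 0x96D

0x7CF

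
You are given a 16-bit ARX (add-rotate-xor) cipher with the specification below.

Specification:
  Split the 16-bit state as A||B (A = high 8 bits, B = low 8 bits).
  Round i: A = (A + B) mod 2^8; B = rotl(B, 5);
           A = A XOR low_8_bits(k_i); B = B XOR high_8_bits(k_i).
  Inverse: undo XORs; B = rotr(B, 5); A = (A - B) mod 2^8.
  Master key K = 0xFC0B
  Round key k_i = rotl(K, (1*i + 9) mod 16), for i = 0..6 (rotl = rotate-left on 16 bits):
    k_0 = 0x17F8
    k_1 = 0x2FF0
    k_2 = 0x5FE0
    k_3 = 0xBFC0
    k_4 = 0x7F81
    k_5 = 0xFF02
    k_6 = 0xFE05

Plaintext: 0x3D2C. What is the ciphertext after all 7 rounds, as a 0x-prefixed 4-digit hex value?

s_0 = plaintext = 0x3D2C
s_1 = Round(s_0, k_0) = 0x9192
s_2 = Round(s_1, k_1) = 0xD37D
s_3 = Round(s_2, k_2) = 0xB0F0
s_4 = Round(s_3, k_3) = 0x60A1
s_5 = Round(s_4, k_4) = 0x804B
s_6 = Round(s_5, k_5) = 0xC996
s_7 = Round(s_6, k_6) = 0x5A2C

0x5A2C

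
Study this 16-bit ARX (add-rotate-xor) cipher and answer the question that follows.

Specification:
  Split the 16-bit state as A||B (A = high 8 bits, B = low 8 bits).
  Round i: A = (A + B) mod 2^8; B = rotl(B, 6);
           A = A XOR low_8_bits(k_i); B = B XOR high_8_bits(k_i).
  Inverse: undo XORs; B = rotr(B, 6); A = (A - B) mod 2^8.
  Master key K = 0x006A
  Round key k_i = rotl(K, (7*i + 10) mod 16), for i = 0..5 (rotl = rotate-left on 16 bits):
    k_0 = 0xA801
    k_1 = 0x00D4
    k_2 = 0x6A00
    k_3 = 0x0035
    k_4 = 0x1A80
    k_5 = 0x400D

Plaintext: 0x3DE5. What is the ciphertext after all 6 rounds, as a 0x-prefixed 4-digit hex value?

0x051B

s_0 = plaintext = 0x3DE5
s_1 = Round(s_0, k_0) = 0x23D1
s_2 = Round(s_1, k_1) = 0x2074
s_3 = Round(s_2, k_2) = 0x9477
s_4 = Round(s_3, k_3) = 0x3EDD
s_5 = Round(s_4, k_4) = 0x9B6D
s_6 = Round(s_5, k_5) = 0x051B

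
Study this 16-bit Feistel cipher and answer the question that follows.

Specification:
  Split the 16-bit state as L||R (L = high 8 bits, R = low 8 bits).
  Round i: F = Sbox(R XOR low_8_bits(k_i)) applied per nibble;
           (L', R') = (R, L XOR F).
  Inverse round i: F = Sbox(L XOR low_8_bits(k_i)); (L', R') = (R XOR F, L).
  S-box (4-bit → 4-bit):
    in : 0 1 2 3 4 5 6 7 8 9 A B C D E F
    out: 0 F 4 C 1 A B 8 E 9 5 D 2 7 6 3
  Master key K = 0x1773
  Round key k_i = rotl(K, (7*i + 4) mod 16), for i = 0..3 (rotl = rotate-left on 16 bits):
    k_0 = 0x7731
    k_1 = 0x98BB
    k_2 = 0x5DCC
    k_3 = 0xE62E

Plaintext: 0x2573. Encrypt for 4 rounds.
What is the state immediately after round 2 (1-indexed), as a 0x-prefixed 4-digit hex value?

s_0 = plaintext = 0x2573
s_1 = Round(s_0, k_0) = 0x7331
s_2 = Round(s_1, k_1) = 0x3196
s_3 = Round(s_2, k_2) = 0x9694
s_4 = Round(s_3, k_3) = 0x9443

0x3196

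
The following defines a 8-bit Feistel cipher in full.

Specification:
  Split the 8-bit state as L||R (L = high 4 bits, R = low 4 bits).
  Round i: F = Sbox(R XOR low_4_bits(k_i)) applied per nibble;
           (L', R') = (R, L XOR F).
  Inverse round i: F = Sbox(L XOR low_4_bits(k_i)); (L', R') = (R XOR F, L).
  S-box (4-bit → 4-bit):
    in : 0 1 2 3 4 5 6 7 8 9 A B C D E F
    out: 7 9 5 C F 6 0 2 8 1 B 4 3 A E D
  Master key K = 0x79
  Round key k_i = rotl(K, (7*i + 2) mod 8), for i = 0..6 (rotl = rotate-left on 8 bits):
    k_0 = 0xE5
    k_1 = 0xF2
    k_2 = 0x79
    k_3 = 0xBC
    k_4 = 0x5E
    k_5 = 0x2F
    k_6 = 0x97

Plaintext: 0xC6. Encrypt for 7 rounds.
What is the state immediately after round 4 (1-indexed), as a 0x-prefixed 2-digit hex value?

s_0 = plaintext = 0xC6
s_1 = Round(s_0, k_0) = 0x60
s_2 = Round(s_1, k_1) = 0x03
s_3 = Round(s_2, k_2) = 0x3B
s_4 = Round(s_3, k_3) = 0xB1
s_5 = Round(s_4, k_4) = 0x16
s_6 = Round(s_5, k_5) = 0x60
s_7 = Round(s_6, k_6) = 0x04

0xB1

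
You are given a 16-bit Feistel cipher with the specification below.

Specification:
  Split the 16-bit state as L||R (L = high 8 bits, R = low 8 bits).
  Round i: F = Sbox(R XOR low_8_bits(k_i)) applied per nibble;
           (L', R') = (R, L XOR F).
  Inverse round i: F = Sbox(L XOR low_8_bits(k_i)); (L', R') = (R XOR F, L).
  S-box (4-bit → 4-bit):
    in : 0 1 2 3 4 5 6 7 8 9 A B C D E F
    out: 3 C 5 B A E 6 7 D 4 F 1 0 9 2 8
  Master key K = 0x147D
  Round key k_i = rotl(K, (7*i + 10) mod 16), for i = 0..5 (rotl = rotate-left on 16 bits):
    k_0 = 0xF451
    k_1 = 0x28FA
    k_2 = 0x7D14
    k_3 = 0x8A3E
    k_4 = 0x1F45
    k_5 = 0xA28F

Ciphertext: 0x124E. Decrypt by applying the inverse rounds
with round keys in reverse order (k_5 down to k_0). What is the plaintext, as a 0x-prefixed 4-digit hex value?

s_0 = ciphertext = 0x124E
s_1 = InvRound(s_0, k_5) = 0x0712
s_2 = InvRound(s_1, k_4) = 0xB707
s_3 = InvRound(s_2, k_3) = 0xD3B7
s_4 = InvRound(s_3, k_2) = 0xB0D3
s_5 = InvRound(s_4, k_1) = 0x7CB0
s_6 = InvRound(s_5, k_0) = 0xE97C

0xE97C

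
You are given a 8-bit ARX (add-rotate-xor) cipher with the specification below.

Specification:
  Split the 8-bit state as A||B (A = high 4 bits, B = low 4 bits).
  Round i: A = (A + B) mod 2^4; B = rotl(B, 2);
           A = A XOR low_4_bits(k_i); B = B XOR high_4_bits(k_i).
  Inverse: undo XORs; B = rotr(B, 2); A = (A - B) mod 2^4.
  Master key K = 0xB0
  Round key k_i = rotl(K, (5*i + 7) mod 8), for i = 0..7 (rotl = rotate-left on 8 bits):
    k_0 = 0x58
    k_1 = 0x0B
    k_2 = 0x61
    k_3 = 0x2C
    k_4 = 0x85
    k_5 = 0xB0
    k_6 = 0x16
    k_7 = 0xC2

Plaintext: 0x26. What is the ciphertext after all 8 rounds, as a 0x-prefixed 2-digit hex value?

0xC9

s_0 = plaintext = 0x26
s_1 = Round(s_0, k_0) = 0x0C
s_2 = Round(s_1, k_1) = 0x73
s_3 = Round(s_2, k_2) = 0xBA
s_4 = Round(s_3, k_3) = 0x98
s_5 = Round(s_4, k_4) = 0x4A
s_6 = Round(s_5, k_5) = 0xE1
s_7 = Round(s_6, k_6) = 0x95
s_8 = Round(s_7, k_7) = 0xC9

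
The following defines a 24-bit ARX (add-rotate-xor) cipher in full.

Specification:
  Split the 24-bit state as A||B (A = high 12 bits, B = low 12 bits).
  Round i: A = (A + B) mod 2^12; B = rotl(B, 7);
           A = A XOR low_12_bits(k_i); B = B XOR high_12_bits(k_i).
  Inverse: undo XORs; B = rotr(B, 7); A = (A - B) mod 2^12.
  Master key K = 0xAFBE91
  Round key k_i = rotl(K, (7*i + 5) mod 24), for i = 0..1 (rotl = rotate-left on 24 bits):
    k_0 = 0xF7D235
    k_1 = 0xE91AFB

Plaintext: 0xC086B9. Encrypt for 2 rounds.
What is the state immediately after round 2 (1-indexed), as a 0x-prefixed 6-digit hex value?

s_0 = plaintext = 0xC086B9
s_1 = Round(s_0, k_0) = 0x0F43C8
s_2 = Round(s_1, k_1) = 0xE47A8F

0xE47A8F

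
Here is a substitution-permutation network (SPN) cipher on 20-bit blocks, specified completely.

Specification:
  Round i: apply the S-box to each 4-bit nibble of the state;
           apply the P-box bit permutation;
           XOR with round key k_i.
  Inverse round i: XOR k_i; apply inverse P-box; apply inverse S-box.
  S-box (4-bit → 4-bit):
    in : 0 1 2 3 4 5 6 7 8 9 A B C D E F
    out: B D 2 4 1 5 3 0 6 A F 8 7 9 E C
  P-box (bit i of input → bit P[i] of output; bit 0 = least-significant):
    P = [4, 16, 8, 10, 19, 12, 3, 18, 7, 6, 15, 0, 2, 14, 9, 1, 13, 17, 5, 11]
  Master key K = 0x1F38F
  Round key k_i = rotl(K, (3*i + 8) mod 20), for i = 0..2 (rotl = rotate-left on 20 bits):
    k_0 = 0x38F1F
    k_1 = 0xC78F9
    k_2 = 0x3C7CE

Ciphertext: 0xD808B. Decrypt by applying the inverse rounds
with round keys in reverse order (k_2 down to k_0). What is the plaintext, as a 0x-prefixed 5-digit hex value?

s_0 = ciphertext = 0xD808B
s_1 = InvRound(s_0, k_2) = 0x2C9DF
s_2 = InvRound(s_1, k_1) = 0xCD303
s_3 = InvRound(s_2, k_0) = 0x967A0

0x967A0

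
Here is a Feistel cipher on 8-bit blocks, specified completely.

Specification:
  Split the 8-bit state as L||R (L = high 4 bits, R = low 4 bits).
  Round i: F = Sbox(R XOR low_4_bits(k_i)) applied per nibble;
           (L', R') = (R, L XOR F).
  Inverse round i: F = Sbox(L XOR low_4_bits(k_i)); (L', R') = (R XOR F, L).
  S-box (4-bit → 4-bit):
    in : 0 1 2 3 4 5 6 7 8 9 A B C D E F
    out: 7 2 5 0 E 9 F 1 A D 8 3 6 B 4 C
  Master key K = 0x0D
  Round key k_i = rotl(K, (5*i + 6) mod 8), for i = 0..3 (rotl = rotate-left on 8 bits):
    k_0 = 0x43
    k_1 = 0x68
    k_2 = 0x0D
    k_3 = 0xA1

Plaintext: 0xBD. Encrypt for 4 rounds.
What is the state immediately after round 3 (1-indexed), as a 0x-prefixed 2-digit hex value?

s_0 = plaintext = 0xBD
s_1 = Round(s_0, k_0) = 0xDF
s_2 = Round(s_1, k_1) = 0xFC
s_3 = Round(s_2, k_2) = 0xCD
s_4 = Round(s_3, k_3) = 0xDA

0xCD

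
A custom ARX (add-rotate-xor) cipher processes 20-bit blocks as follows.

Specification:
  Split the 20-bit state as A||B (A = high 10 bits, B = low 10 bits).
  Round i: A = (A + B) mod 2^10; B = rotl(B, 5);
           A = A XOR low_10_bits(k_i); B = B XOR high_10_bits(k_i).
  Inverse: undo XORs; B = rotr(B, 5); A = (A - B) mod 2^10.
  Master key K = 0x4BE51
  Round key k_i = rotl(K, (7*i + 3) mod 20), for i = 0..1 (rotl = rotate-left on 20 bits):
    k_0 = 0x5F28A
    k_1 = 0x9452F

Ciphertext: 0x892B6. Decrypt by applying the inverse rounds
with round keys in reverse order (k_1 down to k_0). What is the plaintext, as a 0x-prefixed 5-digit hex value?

s_0 = ciphertext = 0x892B6
s_1 = InvRound(s_0, k_1) = 0x890E7
s_2 = InvRound(s_1, k_0) = 0x50B6C

0x50B6C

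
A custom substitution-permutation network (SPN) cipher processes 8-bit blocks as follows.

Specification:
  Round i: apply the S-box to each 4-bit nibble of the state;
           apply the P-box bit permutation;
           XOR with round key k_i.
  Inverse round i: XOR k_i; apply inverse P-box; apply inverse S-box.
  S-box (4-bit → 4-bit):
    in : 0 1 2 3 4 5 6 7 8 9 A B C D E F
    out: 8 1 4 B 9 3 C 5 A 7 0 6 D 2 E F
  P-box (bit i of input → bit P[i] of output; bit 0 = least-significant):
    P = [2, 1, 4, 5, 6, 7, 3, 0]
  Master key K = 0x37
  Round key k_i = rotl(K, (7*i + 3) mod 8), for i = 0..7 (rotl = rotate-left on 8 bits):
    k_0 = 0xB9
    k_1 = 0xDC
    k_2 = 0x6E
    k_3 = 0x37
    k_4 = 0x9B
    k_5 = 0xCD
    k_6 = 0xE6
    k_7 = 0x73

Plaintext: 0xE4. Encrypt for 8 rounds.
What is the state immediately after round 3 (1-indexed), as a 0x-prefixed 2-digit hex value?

0xC4

s_0 = plaintext = 0xE4
s_1 = Round(s_0, k_0) = 0x14
s_2 = Round(s_1, k_1) = 0xB8
s_3 = Round(s_2, k_2) = 0xC4
s_4 = Round(s_3, k_3) = 0x5A
s_5 = Round(s_4, k_4) = 0x5B
s_6 = Round(s_5, k_5) = 0x1F
s_7 = Round(s_6, k_6) = 0x90
s_8 = Round(s_7, k_7) = 0x9B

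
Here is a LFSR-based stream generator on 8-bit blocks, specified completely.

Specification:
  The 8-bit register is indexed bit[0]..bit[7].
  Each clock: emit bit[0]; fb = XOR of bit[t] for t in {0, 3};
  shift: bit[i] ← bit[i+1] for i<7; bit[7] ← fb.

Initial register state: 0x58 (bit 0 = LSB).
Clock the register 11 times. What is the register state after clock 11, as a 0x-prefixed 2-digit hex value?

0xA6

reg_0 = 0x58
clock 1: out=0, reg = 0xAC
clock 2: out=0, reg = 0xD6
clock 3: out=0, reg = 0x6B
clock 4: out=1, reg = 0x35
clock 5: out=1, reg = 0x9A
clock 6: out=0, reg = 0xCD
clock 7: out=1, reg = 0x66
clock 8: out=0, reg = 0x33
clock 9: out=1, reg = 0x99
clock 10: out=1, reg = 0x4C
clock 11: out=0, reg = 0xA6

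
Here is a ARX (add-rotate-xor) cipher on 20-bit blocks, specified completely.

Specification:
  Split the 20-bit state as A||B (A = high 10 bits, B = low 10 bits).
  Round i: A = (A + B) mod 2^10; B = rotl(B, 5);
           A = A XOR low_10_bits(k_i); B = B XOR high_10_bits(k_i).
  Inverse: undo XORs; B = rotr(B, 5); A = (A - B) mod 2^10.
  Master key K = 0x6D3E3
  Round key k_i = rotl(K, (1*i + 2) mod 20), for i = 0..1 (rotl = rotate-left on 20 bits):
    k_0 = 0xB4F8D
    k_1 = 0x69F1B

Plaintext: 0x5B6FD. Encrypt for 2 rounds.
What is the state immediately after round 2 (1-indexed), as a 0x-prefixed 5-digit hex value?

s_0 = plaintext = 0x5B6FD
s_1 = Round(s_0, k_0) = 0xF9D64
s_2 = Round(s_1, k_1) = 0x9412C

0x9412C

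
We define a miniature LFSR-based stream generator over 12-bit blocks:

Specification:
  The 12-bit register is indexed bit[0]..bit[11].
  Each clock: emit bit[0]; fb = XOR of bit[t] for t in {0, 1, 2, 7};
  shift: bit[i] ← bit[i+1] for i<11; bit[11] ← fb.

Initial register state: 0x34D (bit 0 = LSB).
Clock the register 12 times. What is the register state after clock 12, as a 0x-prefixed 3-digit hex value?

0x5FE

reg_0 = 0x34D
clock 1: out=1, reg = 0x1A6
clock 2: out=0, reg = 0x8D3
clock 3: out=1, reg = 0xC69
clock 4: out=1, reg = 0xE34
clock 5: out=0, reg = 0xF1A
clock 6: out=0, reg = 0xF8D
clock 7: out=1, reg = 0xFC6
clock 8: out=0, reg = 0xFE3
clock 9: out=1, reg = 0xFF1
clock 10: out=1, reg = 0x7F8
clock 11: out=0, reg = 0xBFC
clock 12: out=0, reg = 0x5FE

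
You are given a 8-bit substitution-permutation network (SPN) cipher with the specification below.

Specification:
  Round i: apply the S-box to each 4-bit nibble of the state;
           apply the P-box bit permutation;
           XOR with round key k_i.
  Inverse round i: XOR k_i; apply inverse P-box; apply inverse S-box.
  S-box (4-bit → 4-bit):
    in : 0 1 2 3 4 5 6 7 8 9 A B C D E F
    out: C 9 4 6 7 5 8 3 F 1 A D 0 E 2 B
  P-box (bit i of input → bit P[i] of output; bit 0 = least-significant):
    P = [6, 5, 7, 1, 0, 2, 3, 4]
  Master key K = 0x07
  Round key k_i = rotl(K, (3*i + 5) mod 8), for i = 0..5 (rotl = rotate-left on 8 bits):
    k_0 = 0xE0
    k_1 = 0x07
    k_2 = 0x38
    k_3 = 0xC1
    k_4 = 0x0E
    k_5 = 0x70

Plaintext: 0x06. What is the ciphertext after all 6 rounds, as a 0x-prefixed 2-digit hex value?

0xFE

s_0 = plaintext = 0x06
s_1 = Round(s_0, k_0) = 0xFA
s_2 = Round(s_1, k_1) = 0x30
s_3 = Round(s_2, k_2) = 0xB6
s_4 = Round(s_3, k_3) = 0xDA
s_5 = Round(s_4, k_4) = 0x30
s_6 = Round(s_5, k_5) = 0xFE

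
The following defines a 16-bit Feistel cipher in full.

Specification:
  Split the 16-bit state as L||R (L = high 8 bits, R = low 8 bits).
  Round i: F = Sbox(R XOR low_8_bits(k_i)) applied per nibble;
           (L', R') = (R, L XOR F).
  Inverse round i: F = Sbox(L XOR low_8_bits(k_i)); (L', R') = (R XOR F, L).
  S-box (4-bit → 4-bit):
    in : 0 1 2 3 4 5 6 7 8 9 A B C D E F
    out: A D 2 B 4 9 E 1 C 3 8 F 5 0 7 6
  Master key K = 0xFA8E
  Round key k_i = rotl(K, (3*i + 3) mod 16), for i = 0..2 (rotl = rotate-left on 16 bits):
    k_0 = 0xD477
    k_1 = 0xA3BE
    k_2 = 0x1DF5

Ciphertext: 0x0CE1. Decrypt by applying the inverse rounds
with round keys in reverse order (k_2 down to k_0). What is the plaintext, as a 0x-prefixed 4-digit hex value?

s_0 = ciphertext = 0x0CE1
s_1 = InvRound(s_0, k_2) = 0x820C
s_2 = InvRound(s_1, k_1) = 0xB982
s_3 = InvRound(s_2, k_0) = 0xD5B9

0xD5B9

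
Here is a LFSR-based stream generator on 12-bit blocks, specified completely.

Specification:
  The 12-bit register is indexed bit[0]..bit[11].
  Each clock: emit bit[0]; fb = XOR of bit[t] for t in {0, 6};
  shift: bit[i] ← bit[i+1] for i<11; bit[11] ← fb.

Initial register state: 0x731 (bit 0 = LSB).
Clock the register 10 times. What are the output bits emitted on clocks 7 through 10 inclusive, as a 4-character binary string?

reg_0 = 0x731
clock 1: out=1, reg = 0xB98
clock 2: out=0, reg = 0x5CC
clock 3: out=0, reg = 0xAE6
clock 4: out=0, reg = 0xD73
clock 5: out=1, reg = 0x6B9
clock 6: out=1, reg = 0xB5C
clock 7: out=0, reg = 0xDAE
clock 8: out=0, reg = 0x6D7
clock 9: out=1, reg = 0x36B
clock 10: out=1, reg = 0x1B5

0011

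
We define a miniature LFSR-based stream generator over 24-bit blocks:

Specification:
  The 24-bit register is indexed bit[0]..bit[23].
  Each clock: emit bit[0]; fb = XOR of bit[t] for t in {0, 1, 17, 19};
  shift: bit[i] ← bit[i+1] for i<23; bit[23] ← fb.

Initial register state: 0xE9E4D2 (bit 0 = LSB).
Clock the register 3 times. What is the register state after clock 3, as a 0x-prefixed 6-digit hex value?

reg_0 = 0xE9E4D2
clock 1: out=0, reg = 0x74F269
clock 2: out=1, reg = 0xBA7934
clock 3: out=0, reg = 0x5D3C9A

0x5D3C9A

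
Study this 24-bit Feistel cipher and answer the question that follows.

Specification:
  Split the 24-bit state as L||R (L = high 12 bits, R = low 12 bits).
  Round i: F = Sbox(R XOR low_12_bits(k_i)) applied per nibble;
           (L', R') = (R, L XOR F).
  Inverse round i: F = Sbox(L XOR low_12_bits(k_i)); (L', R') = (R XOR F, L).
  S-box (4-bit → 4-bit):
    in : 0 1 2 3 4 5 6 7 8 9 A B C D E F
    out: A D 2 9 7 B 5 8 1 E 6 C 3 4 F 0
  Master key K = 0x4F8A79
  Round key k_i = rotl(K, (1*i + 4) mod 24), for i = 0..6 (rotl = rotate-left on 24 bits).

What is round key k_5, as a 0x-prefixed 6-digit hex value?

K = 0x4F8A79
k_0 = rotl(K, (1*0+4) mod 24) = rotl(K, 4) = 0xF8A794
k_1 = rotl(K, (1*1+4) mod 24) = rotl(K, 5) = 0xF14F29
k_2 = rotl(K, (1*2+4) mod 24) = rotl(K, 6) = 0xE29E53
k_3 = rotl(K, (1*3+4) mod 24) = rotl(K, 7) = 0xC53CA7
k_4 = rotl(K, (1*4+4) mod 24) = rotl(K, 8) = 0x8A794F
k_5 = rotl(K, (1*5+4) mod 24) = rotl(K, 9) = 0x14F29F

0x14F29F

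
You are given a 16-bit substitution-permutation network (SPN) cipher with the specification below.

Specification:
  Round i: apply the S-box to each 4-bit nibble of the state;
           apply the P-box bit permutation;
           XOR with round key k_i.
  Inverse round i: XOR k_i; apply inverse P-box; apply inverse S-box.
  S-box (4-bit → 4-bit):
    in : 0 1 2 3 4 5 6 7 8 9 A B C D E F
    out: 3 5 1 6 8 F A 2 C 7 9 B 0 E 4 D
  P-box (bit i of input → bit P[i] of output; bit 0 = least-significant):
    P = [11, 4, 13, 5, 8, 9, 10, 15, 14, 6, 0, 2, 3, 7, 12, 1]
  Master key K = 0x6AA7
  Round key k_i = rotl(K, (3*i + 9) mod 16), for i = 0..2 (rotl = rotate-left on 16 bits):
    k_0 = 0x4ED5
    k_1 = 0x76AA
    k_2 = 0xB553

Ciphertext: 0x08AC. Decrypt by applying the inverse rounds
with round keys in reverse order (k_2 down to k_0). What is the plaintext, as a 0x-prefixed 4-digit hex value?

0x0BB3

s_0 = ciphertext = 0x08AC
s_1 = InvRound(s_0, k_2) = 0x5DF5
s_2 = InvRound(s_1, k_1) = 0xAD09
s_3 = InvRound(s_2, k_0) = 0x0BB3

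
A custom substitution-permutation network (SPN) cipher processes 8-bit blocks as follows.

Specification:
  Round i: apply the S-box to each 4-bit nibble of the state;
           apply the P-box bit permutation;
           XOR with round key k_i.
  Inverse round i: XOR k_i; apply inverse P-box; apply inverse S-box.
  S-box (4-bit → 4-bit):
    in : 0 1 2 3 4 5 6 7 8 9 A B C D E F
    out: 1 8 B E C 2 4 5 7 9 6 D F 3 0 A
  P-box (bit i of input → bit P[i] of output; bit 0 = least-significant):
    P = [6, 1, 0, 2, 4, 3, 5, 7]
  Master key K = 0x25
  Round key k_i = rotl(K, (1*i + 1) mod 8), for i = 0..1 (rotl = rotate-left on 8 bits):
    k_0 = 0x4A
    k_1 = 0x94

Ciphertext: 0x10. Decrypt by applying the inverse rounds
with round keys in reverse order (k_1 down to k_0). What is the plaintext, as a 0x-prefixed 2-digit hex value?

s_0 = ciphertext = 0x10
s_1 = InvRound(s_0, k_1) = 0x11
s_2 = InvRound(s_1, k_0) = 0xD8

0xD8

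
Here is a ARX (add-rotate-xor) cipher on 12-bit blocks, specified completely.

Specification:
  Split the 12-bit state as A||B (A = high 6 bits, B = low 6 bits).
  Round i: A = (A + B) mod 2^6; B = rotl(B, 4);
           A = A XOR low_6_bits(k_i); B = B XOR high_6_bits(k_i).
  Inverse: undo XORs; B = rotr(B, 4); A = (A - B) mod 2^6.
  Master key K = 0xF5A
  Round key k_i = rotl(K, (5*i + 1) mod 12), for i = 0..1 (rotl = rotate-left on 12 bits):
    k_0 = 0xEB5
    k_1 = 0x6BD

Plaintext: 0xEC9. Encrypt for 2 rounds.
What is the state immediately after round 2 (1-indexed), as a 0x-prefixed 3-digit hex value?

s_0 = plaintext = 0xEC9
s_1 = Round(s_0, k_0) = 0xC68
s_2 = Round(s_1, k_1) = 0x910

0x910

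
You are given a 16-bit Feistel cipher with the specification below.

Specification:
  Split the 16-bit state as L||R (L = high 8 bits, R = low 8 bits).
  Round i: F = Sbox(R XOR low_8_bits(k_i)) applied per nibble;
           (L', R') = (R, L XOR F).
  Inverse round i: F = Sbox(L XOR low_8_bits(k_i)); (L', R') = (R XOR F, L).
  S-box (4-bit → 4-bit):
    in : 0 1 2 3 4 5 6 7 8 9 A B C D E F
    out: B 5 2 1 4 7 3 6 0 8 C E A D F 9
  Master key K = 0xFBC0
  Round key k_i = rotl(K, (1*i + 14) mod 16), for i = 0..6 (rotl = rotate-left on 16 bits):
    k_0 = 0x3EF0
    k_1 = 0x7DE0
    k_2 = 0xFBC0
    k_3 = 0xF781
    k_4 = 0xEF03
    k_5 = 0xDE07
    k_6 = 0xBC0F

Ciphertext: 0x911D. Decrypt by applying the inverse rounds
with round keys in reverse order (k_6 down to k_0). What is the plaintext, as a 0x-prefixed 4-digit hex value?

s_0 = ciphertext = 0x911D
s_1 = InvRound(s_0, k_6) = 0x9291
s_2 = InvRound(s_1, k_5) = 0x1692
s_3 = InvRound(s_2, k_4) = 0xC516
s_4 = InvRound(s_3, k_3) = 0x52C5
s_5 = InvRound(s_4, k_2) = 0x4752
s_6 = InvRound(s_5, k_1) = 0x9447
s_7 = InvRound(s_6, k_0) = 0x7394

0x7394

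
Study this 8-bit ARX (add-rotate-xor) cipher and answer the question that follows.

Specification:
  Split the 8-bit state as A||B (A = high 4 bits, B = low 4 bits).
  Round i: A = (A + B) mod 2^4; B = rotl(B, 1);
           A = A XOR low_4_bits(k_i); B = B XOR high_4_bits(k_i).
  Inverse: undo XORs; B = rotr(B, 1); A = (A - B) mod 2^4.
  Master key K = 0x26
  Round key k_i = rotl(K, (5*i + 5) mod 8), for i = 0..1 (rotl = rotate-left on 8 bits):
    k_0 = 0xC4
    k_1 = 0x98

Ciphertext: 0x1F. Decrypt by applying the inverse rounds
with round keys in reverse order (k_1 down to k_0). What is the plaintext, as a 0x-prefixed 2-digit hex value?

s_0 = ciphertext = 0x1F
s_1 = InvRound(s_0, k_1) = 0x63
s_2 = InvRound(s_1, k_0) = 0x3F

0x3F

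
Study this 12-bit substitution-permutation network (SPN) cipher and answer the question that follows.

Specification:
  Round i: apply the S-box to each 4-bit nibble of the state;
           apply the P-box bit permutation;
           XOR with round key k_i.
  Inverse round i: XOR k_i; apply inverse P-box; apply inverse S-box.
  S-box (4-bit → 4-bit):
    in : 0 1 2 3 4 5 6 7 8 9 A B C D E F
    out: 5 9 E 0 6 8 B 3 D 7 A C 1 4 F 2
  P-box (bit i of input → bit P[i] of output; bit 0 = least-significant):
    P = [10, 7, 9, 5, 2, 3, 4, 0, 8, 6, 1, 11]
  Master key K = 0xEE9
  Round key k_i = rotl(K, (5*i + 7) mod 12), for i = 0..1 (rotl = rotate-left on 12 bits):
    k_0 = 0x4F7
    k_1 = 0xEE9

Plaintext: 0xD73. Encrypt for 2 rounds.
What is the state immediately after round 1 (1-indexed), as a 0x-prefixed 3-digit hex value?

0x4F9

s_0 = plaintext = 0xD73
s_1 = Round(s_0, k_0) = 0x4F9
s_2 = Round(s_1, k_1) = 0x823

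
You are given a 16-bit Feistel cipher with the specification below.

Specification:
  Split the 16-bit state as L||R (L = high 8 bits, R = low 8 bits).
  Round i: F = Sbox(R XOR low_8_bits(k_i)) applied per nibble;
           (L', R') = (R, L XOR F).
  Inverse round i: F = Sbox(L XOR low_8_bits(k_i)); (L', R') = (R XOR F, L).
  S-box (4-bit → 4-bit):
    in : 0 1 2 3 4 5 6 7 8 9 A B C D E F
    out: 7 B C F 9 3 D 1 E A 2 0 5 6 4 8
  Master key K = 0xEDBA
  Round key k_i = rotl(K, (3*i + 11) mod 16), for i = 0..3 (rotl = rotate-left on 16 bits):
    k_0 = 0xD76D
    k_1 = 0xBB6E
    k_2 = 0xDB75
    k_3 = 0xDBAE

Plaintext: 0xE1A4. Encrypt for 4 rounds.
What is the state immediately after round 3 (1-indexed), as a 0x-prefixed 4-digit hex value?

s_0 = plaintext = 0xE1A4
s_1 = Round(s_0, k_0) = 0xA4BB
s_2 = Round(s_1, k_1) = 0xBBC7
s_3 = Round(s_2, k_2) = 0xC7B7
s_4 = Round(s_3, k_3) = 0xB77D

0xC7B7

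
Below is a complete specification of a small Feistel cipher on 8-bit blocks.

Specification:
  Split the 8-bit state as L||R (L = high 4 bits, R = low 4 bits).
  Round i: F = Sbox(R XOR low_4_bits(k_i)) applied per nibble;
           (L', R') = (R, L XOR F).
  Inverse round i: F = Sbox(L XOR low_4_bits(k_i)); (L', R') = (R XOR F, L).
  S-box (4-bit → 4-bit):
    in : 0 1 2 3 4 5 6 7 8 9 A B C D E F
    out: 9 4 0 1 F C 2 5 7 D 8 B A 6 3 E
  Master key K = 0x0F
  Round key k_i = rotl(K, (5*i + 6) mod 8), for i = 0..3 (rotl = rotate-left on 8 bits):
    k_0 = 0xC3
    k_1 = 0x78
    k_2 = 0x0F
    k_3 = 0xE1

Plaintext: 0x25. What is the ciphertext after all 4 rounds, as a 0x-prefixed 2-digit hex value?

s_0 = plaintext = 0x25
s_1 = Round(s_0, k_0) = 0x50
s_2 = Round(s_1, k_1) = 0x02
s_3 = Round(s_2, k_2) = 0x26
s_4 = Round(s_3, k_3) = 0x67

0x67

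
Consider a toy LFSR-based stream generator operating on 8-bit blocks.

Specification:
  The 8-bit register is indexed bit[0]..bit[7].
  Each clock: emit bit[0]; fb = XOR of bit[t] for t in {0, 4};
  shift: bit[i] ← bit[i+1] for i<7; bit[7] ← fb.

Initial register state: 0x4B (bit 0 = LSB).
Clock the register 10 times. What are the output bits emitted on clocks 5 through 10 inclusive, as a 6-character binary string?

reg_0 = 0x4B
clock 1: out=1, reg = 0xA5
clock 2: out=1, reg = 0xD2
clock 3: out=0, reg = 0xE9
clock 4: out=1, reg = 0xF4
clock 5: out=0, reg = 0xFA
clock 6: out=0, reg = 0xFD
clock 7: out=1, reg = 0x7E
clock 8: out=0, reg = 0xBF
clock 9: out=1, reg = 0x5F
clock 10: out=1, reg = 0x2F

001011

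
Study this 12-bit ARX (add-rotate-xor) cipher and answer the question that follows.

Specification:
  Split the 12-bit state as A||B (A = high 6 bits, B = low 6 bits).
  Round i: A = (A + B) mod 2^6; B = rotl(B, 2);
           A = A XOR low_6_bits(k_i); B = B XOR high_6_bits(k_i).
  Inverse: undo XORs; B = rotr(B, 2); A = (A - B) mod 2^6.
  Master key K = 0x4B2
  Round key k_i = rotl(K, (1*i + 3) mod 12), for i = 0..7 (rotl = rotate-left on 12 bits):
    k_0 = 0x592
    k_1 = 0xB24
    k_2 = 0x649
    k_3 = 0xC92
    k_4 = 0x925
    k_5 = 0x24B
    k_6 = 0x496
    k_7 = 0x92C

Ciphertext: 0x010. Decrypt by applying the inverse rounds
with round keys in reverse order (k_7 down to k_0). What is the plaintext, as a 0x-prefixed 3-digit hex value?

s_0 = ciphertext = 0x010
s_1 = InvRound(s_0, k_7) = 0x7CD
s_2 = InvRound(s_1, k_6) = 0x4B7
s_3 = InvRound(s_2, k_5) = 0xAAF
s_4 = InvRound(s_3, k_4) = 0x772
s_5 = InvRound(s_4, k_3) = 0x3C0
s_6 = InvRound(s_5, k_2) = 0xC16
s_7 = InvRound(s_6, k_1) = 0x9AE
s_8 = InvRound(s_7, k_0) = 0x98E

0x98E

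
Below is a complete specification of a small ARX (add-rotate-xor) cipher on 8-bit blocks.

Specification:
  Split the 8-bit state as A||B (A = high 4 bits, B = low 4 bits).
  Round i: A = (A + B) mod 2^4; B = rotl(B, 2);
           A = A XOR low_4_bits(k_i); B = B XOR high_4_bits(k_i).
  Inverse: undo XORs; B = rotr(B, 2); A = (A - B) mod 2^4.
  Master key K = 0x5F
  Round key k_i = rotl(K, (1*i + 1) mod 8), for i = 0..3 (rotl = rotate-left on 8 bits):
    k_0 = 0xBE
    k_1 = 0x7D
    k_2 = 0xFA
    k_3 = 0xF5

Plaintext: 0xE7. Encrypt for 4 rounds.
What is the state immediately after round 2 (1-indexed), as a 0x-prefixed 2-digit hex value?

0xCE

s_0 = plaintext = 0xE7
s_1 = Round(s_0, k_0) = 0xB6
s_2 = Round(s_1, k_1) = 0xCE
s_3 = Round(s_2, k_2) = 0x04
s_4 = Round(s_3, k_3) = 0x1E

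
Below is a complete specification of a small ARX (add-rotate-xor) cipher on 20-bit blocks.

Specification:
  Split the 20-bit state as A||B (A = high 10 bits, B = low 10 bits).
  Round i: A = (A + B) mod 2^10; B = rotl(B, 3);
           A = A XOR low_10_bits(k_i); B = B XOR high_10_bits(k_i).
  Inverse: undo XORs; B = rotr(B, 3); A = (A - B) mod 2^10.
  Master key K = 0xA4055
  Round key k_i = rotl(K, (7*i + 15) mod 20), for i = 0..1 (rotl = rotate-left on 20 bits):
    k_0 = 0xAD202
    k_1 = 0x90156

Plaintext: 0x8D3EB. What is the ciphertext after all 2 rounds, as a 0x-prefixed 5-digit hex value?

s_0 = plaintext = 0x8D3EB
s_1 = Round(s_0, k_0) = 0x075EB
s_2 = Round(s_1, k_1) = 0xD791B

0xD791B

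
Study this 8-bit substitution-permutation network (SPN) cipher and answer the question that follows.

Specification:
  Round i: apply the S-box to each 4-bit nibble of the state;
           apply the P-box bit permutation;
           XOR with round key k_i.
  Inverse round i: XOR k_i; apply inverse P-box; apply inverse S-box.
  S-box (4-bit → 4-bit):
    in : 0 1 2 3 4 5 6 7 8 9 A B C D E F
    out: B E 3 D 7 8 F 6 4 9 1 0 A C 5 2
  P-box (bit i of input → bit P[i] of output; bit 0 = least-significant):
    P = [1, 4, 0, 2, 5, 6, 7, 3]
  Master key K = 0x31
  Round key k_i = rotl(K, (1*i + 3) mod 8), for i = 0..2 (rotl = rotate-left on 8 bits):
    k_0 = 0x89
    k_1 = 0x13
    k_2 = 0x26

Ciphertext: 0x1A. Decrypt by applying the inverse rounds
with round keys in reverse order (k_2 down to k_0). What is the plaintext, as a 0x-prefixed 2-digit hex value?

0xC2

s_0 = ciphertext = 0x1A
s_1 = InvRound(s_0, k_2) = 0x9C
s_2 = InvRound(s_1, k_1) = 0xD3
s_3 = InvRound(s_2, k_0) = 0xC2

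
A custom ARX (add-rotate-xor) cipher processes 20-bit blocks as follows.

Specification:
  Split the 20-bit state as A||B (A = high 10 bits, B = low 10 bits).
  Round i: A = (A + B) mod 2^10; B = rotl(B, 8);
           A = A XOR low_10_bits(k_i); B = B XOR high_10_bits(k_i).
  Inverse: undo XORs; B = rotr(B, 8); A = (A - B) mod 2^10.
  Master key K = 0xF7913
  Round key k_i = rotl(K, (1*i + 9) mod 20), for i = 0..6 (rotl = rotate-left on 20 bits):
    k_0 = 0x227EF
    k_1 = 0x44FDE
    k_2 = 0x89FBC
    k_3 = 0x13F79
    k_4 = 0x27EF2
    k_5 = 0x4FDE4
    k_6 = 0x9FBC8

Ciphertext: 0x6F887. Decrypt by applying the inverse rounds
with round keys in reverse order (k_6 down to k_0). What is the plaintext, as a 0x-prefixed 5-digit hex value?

0x8AE18

s_0 = ciphertext = 0x6F887
s_1 = InvRound(s_0, k_6) = 0xA43E6
s_2 = InvRound(s_1, k_5) = 0x03B66
s_3 = InvRound(s_2, k_4) = 0xC57E7
s_4 = InvRound(s_3, k_3) = 0x726A3
s_5 = InvRound(s_4, k_2) = 0x19610
s_6 = InvRound(s_5, k_1) = 0xEB00F
s_7 = InvRound(s_6, k_0) = 0x8AE18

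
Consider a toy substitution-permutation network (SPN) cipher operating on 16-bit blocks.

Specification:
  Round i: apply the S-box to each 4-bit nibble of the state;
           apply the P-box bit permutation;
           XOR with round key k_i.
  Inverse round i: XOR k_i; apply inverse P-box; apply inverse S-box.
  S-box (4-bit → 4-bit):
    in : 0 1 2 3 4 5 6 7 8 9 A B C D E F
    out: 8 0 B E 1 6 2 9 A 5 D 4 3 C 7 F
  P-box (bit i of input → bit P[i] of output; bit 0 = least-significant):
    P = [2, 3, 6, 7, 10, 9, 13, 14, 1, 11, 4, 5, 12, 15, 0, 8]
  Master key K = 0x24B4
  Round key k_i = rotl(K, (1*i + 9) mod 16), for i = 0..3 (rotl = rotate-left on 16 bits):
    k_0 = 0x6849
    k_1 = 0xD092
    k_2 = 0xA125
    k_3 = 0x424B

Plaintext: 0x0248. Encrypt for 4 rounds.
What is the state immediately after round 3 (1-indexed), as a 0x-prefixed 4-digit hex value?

0xBCF3

s_0 = plaintext = 0x0248
s_1 = Round(s_0, k_0) = 0x65E3
s_2 = Round(s_1, k_1) = 0x7E4A
s_3 = Round(s_2, k_2) = 0xBCF3
s_4 = Round(s_3, k_3) = 0x2C80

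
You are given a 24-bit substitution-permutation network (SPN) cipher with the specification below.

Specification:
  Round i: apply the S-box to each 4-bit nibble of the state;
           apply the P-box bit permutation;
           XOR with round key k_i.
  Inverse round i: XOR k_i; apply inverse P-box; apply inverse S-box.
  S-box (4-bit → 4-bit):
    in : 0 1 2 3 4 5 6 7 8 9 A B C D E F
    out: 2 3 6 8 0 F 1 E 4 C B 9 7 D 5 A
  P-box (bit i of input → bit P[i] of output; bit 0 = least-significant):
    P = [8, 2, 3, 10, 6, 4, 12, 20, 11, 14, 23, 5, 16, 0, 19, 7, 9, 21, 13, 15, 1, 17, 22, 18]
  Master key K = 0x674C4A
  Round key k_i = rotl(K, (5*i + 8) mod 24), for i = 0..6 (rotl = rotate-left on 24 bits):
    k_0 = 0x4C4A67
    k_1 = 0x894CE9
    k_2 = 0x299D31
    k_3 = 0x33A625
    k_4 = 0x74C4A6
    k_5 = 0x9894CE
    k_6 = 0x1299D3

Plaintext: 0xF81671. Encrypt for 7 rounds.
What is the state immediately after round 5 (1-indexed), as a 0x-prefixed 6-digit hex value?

s_0 = plaintext = 0xF81671
s_1 = Round(s_0, k_0) = 0x5B7372
s_2 = Round(s_1, k_1) = 0xD7DE56
s_3 = Round(s_2, k_2) = 0xD424E3
s_4 = Round(s_3, k_3) = 0x7FB266
s_5 = Round(s_4, k_4) = 0x930566
s_6 = Round(s_5, k_5) = 0x5C5DAF
s_7 = Round(s_6, k_6) = 0xEDB724

0x930566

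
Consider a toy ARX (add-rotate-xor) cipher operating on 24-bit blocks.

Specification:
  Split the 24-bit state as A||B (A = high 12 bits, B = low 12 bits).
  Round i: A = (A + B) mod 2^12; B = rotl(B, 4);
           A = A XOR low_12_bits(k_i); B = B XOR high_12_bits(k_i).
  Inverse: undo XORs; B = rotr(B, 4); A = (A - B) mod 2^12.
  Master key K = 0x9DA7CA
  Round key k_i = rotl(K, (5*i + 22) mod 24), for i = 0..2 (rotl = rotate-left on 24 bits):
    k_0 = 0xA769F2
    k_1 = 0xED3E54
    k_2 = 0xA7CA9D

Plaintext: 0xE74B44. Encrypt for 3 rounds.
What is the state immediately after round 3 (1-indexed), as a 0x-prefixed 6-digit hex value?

0x77DAA1

s_0 = plaintext = 0xE74B44
s_1 = Round(s_0, k_0) = 0x04AE3D
s_2 = Round(s_1, k_1) = 0x0D3D0D
s_3 = Round(s_2, k_2) = 0x77DAA1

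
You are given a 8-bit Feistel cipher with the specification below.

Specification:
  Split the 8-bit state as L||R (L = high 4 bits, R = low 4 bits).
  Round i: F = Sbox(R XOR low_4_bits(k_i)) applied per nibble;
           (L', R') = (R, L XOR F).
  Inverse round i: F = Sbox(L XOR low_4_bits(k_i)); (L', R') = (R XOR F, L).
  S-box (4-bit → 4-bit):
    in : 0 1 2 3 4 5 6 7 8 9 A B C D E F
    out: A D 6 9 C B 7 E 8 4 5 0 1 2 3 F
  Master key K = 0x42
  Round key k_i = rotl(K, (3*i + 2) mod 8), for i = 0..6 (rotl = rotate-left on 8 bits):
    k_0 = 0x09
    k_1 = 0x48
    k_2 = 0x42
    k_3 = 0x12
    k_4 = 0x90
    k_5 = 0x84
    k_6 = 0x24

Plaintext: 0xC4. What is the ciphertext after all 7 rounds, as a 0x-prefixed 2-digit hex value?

0x27

s_0 = plaintext = 0xC4
s_1 = Round(s_0, k_0) = 0x4E
s_2 = Round(s_1, k_1) = 0xE3
s_3 = Round(s_2, k_2) = 0x33
s_4 = Round(s_3, k_3) = 0x3E
s_5 = Round(s_4, k_4) = 0xE0
s_6 = Round(s_5, k_5) = 0x02
s_7 = Round(s_6, k_6) = 0x27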